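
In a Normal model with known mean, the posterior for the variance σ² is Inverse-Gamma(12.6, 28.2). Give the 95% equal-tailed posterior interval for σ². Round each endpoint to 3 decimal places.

Inverse-Gamma(12.6, 28.2) quantiles: F⁻¹(0.025) and F⁻¹(0.975).
Equivalently, 1/σ² ~ Gamma(12.6, rate = 28.2); invert its 0.975 and 0.025 quantiles.
Posterior mean ≈ 2.431, SD ≈ 0.747; a Normal approximation gives roughly [0.968, 3.895].
Exact: lower = 1.379; upper = 4.252.

[1.379, 4.252]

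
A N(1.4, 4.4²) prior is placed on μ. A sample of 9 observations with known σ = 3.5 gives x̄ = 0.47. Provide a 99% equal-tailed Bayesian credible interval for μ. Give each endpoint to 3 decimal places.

[-2.374, 3.436]

Posterior precision = 1/4.4² + 9/3.5² = 0.0517 + 0.7347 = 0.7863, so posterior SD = 1.1277.
Posterior mean = (1.4/4.4² + 9·0.47/3.5²) / 0.7863 = 0.5311.
Interval: 0.5311 ± 2.576 × 1.1277 → [-2.374, 3.436].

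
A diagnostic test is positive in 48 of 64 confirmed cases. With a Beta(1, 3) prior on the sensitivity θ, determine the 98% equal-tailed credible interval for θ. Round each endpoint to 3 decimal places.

Posterior: Beta(1+48, 3+16) = Beta(49, 19).
Equal-tailed 98% interval: the 0.01 and 0.99 quantiles of Beta(49, 19).
Posterior mean ≈ 0.721, SD ≈ 0.054; a Normal approximation gives roughly [0.595, 0.846].
Exact: F⁻¹(0.01) = 0.587; F⁻¹(0.99) = 0.836.

[0.587, 0.836]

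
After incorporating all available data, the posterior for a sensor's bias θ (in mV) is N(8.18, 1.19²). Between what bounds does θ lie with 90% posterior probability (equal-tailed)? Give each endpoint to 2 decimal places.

The posterior is symmetric, so the 90% equal-tailed interval is θ = 8.18 ± z·1.19 with z = 1.645.
Half-width: 1.645 × 1.19 = 1.96.
8.18 − 1.96 = 6.22; 8.18 + 1.96 = 10.14.

[6.22, 10.14]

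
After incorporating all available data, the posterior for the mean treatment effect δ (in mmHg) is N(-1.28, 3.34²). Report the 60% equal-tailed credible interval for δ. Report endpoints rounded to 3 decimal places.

[-4.091, 1.531]

The posterior is symmetric, so the 60% equal-tailed interval is δ = -1.28 ± z·3.34 with z = 0.842.
Half-width: 0.842 × 3.34 = 2.811.
-1.28 − 2.811 = -4.091; -1.28 + 2.811 = 1.531.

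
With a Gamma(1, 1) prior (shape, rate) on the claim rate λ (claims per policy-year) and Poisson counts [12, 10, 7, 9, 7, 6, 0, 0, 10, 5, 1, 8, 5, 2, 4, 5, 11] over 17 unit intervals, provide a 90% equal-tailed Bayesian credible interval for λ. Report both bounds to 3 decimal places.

Posterior: Gamma(1+102, 1+17) = Gamma(103, 18) (shape, rate).
Equal-tailed 90% interval: Gamma(103, 18) quantiles at 0.05 and 0.95.
Posterior mean ≈ 5.722, SD ≈ 0.564; a Normal approximation gives roughly [4.795, 6.650].
Exact: lower = 4.827; upper = 6.680.

[4.827, 6.680]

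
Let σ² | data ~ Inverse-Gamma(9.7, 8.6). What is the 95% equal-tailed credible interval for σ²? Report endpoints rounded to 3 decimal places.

[0.515, 1.874]

Inverse-Gamma(9.7, 8.6) quantiles: F⁻¹(0.025) and F⁻¹(0.975).
Equivalently, 1/σ² ~ Gamma(9.7, rate = 8.6); invert its 0.975 and 0.025 quantiles.
Posterior mean ≈ 0.989, SD ≈ 0.356; a Normal approximation gives roughly [0.290, 1.687].
Exact: lower = 0.515; upper = 1.874.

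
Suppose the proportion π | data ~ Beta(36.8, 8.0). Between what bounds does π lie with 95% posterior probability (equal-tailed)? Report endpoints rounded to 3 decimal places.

Posterior: Beta(36.8, 8.0).
Equal-tailed 95% interval: the 0.025 and 0.975 quantiles of Beta(36.8, 8.0).
Posterior mean ≈ 0.821, SD ≈ 0.057; a Normal approximation gives roughly [0.711, 0.932].
Exact: F⁻¹(0.025) = 0.698; F⁻¹(0.975) = 0.918.

[0.698, 0.918]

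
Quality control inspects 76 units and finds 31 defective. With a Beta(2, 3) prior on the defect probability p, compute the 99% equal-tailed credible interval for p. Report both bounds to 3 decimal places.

Posterior: Beta(2+31, 3+45) = Beta(33, 48).
Equal-tailed 99% interval: the 0.005 and 0.995 quantiles of Beta(33, 48).
Posterior mean ≈ 0.407, SD ≈ 0.054; a Normal approximation gives roughly [0.268, 0.547].
Exact: F⁻¹(0.005) = 0.273; F⁻¹(0.995) = 0.550.

[0.273, 0.550]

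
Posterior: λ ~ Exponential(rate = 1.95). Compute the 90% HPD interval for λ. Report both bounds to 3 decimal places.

The exponential density is strictly decreasing on [0, ∞), so the HPD interval is anchored at 0: [0, q] with P(λ ≤ q) = 0.90.
q = −ln(1 − 0.90) / 1.95 = 2.3026 / 1.95 = 1.181.

[0.000, 1.181]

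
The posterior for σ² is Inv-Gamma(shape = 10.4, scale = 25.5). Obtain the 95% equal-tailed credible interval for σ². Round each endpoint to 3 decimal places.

Inverse-Gamma(10.4, 25.5) quantiles: F⁻¹(0.025) and F⁻¹(0.975).
Equivalently, 1/σ² ~ Gamma(10.4, rate = 25.5); invert its 0.975 and 0.025 quantiles.
Posterior mean ≈ 2.713, SD ≈ 0.936; a Normal approximation gives roughly [0.878, 4.547].
Exact: lower = 1.448; upper = 5.028.

[1.448, 5.028]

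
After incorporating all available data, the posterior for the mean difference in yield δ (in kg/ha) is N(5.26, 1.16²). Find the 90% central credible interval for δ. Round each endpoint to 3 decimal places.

The posterior is symmetric, so the 90% equal-tailed interval is δ = 5.26 ± z·1.16 with z = 1.645.
Half-width: 1.645 × 1.16 = 1.908.
5.26 − 1.908 = 3.352; 5.26 + 1.908 = 7.168.

[3.352, 7.168]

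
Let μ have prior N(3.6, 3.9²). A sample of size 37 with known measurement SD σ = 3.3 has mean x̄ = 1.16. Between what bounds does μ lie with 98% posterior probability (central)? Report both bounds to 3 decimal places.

Posterior precision = 1/3.9² + 37/3.3² = 0.0657 + 3.3976 = 3.4634, so posterior SD = 0.5373.
Posterior mean = (3.6/3.9² + 37·1.16/3.3²) / 3.4634 = 1.2063.
Interval: 1.2063 ± 2.326 × 0.5373 → [-0.044, 2.456].

[-0.044, 2.456]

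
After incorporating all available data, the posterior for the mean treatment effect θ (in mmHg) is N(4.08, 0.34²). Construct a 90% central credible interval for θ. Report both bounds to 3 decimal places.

The posterior is symmetric, so the 90% equal-tailed interval is θ = 4.08 ± z·0.34 with z = 1.645.
Half-width: 1.645 × 0.34 = 0.559.
4.08 − 0.559 = 3.521; 4.08 + 0.559 = 4.639.

[3.521, 4.639]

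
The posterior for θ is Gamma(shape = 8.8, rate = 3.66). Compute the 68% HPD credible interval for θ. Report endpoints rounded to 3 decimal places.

[1.453, 2.993]

The posterior is unimodal and skewed, so the HPD interval has equal density at both endpoints and is the shortest 68% interval.
Solving f(1.453) = f(2.993) with F(2.993) − F(1.453) = 0.68 gives [1.453, 2.993].
For comparison, the equal-tailed interval is [1.613, 3.194]; the HPD is narrower and shifted toward the mode.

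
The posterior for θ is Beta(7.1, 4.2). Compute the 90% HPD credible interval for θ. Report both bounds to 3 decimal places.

[0.407, 0.857]

The posterior is unimodal and skewed, so the HPD interval has equal density at both endpoints and is the shortest 90% interval.
Solving f(0.407) = f(0.857) with F(0.857) − F(0.407) = 0.90 gives [0.407, 0.857].
For comparison, the equal-tailed interval is [0.388, 0.842]; the HPD is narrower and shifted toward the mode.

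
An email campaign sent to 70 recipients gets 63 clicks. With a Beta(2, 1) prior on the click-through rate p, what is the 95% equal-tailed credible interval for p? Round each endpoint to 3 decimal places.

[0.810, 0.951]

Posterior: Beta(2+63, 1+7) = Beta(65, 8).
Equal-tailed 95% interval: the 0.025 and 0.975 quantiles of Beta(65, 8).
Posterior mean ≈ 0.890, SD ≈ 0.036; a Normal approximation gives roughly [0.819, 0.962].
Exact: F⁻¹(0.025) = 0.810; F⁻¹(0.975) = 0.951.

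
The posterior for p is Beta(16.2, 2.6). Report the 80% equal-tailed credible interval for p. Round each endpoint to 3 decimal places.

Posterior: Beta(16.2, 2.6).
Equal-tailed 80% interval: the 0.1 and 0.9 quantiles of Beta(16.2, 2.6).
Posterior mean ≈ 0.862, SD ≈ 0.078; a Normal approximation gives roughly [0.762, 0.961].
Exact: F⁻¹(0.1) = 0.755; F⁻¹(0.9) = 0.950.

[0.755, 0.950]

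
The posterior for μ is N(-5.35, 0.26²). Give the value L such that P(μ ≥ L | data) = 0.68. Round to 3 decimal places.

Need L with P(μ ≥ L) = 0.68: L = -5.35 − z_{0.32}·0.26.
z = 0.468; L = -5.35 − 0.468 × 0.26 = -5.472.

-5.472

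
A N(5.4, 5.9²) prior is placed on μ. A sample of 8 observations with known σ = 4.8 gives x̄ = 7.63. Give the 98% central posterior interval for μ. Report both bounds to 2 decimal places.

Posterior precision = 1/5.9² + 8/4.8² = 0.0287 + 0.3472 = 0.3759, so posterior SD = 1.6309.
Posterior mean = (5.4/5.9² + 8·7.63/4.8²) / 0.3759 = 7.4596.
Interval: 7.4596 ± 2.326 × 1.6309 → [3.67, 11.25].

[3.67, 11.25]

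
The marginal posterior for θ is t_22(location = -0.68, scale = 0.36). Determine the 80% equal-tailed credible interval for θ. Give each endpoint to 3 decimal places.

The t_22 distribution is symmetric; the 80% interval is -0.68 ± t·0.36 with t_{0.9,22} = 1.321.
Half-width: 1.321 × 0.36 = 0.476.
-0.68 − 0.476 = -1.156; -0.68 + 0.476 = -0.204.

[-1.156, -0.204]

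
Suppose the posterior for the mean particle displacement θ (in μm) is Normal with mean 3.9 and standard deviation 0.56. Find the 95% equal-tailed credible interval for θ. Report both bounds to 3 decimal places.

The posterior is symmetric, so the 95% equal-tailed interval is θ = 3.9 ± z·0.56 with z = 1.960.
Half-width: 1.960 × 0.56 = 1.098.
3.9 − 1.098 = 2.802; 3.9 + 1.098 = 4.998.

[2.802, 4.998]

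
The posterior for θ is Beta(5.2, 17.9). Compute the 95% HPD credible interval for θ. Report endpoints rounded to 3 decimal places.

The posterior is unimodal and skewed, so the HPD interval has equal density at both endpoints and is the shortest 95% interval.
Solving f(0.071) = f(0.393) with F(0.393) − F(0.071) = 0.95 gives [0.071, 0.393].
For comparison, the equal-tailed interval is [0.083, 0.412]; the HPD is narrower and shifted toward the mode.

[0.071, 0.393]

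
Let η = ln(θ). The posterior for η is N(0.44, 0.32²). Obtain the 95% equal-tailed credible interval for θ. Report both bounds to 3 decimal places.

On the log scale the 95% interval is 0.44 ± 1.960 × 0.32 = [-0.1872, 1.0672].
Exponentiate: [e^-0.1872, e^1.0672] = [0.829, 2.907].

[0.829, 2.907]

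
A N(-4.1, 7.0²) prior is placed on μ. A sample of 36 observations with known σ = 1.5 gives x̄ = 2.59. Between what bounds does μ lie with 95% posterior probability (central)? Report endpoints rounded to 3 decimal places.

[2.092, 3.071]

Posterior precision = 1/7.0² + 36/1.5² = 0.0204 + 16.0000 = 16.0204, so posterior SD = 0.2498.
Posterior mean = (-4.1/7.0² + 36·2.59/1.5²) / 16.0204 = 2.5815.
Interval: 2.5815 ± 1.960 × 0.2498 → [2.092, 3.071].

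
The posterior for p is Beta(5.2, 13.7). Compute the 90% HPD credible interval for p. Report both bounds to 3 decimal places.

The posterior is unimodal and skewed, so the HPD interval has equal density at both endpoints and is the shortest 90% interval.
Solving f(0.111) = f(0.434) with F(0.434) − F(0.111) = 0.90 gives [0.111, 0.434].
For comparison, the equal-tailed interval is [0.125, 0.453]; the HPD is narrower and shifted toward the mode.

[0.111, 0.434]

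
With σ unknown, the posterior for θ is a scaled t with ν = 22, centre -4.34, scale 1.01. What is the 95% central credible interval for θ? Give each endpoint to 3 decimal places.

[-6.435, -2.245]

The t_22 distribution is symmetric; the 95% interval is -4.34 ± t·1.01 with t_{0.975,22} = 2.074.
Half-width: 2.074 × 1.01 = 2.095.
-4.34 − 2.095 = -6.435; -4.34 + 2.095 = -2.245.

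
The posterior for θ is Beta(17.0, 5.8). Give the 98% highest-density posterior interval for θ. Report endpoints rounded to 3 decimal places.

[0.529, 0.927]

The posterior is unimodal and skewed, so the HPD interval has equal density at both endpoints and is the shortest 98% interval.
Solving f(0.529) = f(0.927) with F(0.927) − F(0.529) = 0.98 gives [0.529, 0.927].
For comparison, the equal-tailed interval is [0.513, 0.917]; the HPD is narrower and shifted toward the mode.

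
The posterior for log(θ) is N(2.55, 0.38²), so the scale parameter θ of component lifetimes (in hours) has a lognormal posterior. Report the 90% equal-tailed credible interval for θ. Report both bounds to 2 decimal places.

On the log scale the 90% interval is 2.55 ± 1.645 × 0.38 = [1.9250, 3.1750].
Exponentiate: [e^1.9250, e^3.1750] = [6.85, 23.93].

[6.85, 23.93]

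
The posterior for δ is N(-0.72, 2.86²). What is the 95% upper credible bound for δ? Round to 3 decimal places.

Need U with P(δ ≤ U) = 0.95: U = -0.72 + z_{0.05}·2.86.
z = 1.645; U = -0.72 + 1.645 × 2.86 = 3.984.

3.984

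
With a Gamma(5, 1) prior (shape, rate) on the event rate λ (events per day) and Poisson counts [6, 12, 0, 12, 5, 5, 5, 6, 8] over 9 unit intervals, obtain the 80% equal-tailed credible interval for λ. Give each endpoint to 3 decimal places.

Posterior: Gamma(5+59, 1+9) = Gamma(64, 10) (shape, rate).
Equal-tailed 80% interval: Gamma(64, 10) quantiles at 0.1 and 0.9.
Posterior mean ≈ 6.400, SD ≈ 0.800; a Normal approximation gives roughly [5.375, 7.425].
Exact: lower = 5.399; upper = 7.444.

[5.399, 7.444]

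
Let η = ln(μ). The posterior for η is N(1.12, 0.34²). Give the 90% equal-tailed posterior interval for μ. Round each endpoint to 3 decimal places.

On the log scale the 90% interval is 1.12 ± 1.645 × 0.34 = [0.5607, 1.6793].
Exponentiate: [e^0.5607, e^1.6793] = [1.752, 5.362].

[1.752, 5.362]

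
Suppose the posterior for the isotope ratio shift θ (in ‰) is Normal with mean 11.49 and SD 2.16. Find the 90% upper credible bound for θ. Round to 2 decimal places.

14.26

Need U with P(θ ≤ U) = 0.90: U = 11.49 + z_{0.1}·2.16.
z = 1.282; U = 11.49 + 1.282 × 2.16 = 14.26.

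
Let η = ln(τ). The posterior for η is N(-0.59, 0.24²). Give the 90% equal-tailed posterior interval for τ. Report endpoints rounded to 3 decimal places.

On the log scale the 90% interval is -0.59 ± 1.645 × 0.24 = [-0.9848, -0.1952].
Exponentiate: [e^-0.9848, e^-0.1952] = [0.374, 0.823].

[0.374, 0.823]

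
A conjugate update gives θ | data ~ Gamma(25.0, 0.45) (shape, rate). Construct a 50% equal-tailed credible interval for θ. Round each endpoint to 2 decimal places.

[47.71, 62.59]

Posterior: Gamma(shape 25.0, rate 0.45).
Equal-tailed 50% interval: Gamma(25.0, 0.45) quantiles at 0.25 and 0.75.
Posterior mean ≈ 55.56, SD ≈ 11.11; a Normal approximation gives roughly [48.06, 63.05].
Exact: lower = 47.71; upper = 62.59.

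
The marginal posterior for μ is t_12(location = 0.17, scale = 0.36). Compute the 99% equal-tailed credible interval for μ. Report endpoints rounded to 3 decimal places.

[-0.930, 1.270]

The t_12 distribution is symmetric; the 99% interval is 0.17 ± t·0.36 with t_{0.995,12} = 3.055.
Half-width: 3.055 × 0.36 = 1.100.
0.17 − 1.100 = -0.930; 0.17 + 1.100 = 1.270.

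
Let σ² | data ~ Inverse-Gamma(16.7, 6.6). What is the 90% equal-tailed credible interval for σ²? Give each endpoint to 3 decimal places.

[0.276, 0.623]

Inverse-Gamma(16.7, 6.6) quantiles: F⁻¹(0.05) and F⁻¹(0.95).
Equivalently, 1/σ² ~ Gamma(16.7, rate = 6.6); invert its 0.95 and 0.05 quantiles.
Posterior mean ≈ 0.420, SD ≈ 0.110; a Normal approximation gives roughly [0.240, 0.601].
Exact: lower = 0.276; upper = 0.623.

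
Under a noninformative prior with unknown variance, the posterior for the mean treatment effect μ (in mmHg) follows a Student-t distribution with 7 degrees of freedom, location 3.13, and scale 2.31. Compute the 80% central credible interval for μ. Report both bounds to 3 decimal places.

[-0.138, 6.398]

The t_7 distribution is symmetric; the 80% interval is 3.13 ± t·2.31 with t_{0.9,7} = 1.415.
Half-width: 1.415 × 2.31 = 3.268.
3.13 − 3.268 = -0.138; 3.13 + 3.268 = 6.398.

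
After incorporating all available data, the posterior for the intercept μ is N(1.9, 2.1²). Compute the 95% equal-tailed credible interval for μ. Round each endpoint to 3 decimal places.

[-2.216, 6.016]

The posterior is symmetric, so the 95% equal-tailed interval is μ = 1.9 ± z·2.1 with z = 1.960.
Half-width: 1.960 × 2.1 = 4.116.
1.9 − 4.116 = -2.216; 1.9 + 4.116 = 6.016.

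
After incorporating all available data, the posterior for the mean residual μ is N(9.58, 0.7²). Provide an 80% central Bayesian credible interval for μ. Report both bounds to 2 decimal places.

[8.68, 10.48]

The posterior is symmetric, so the 80% equal-tailed interval is μ = 9.58 ± z·0.7 with z = 1.282.
Half-width: 1.282 × 0.7 = 0.90.
9.58 − 0.90 = 8.68; 9.58 + 0.90 = 10.48.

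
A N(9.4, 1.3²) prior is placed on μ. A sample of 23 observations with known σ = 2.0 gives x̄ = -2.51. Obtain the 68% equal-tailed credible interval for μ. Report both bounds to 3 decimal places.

Posterior precision = 1/1.3² + 23/2.0² = 0.5917 + 5.7500 = 6.3417, so posterior SD = 0.3971.
Posterior mean = (9.4/1.3² + 23·-2.51/2.0²) / 6.3417 = -1.3987.
Interval: -1.3987 ± 0.994 × 0.3971 → [-1.794, -1.004].

[-1.794, -1.004]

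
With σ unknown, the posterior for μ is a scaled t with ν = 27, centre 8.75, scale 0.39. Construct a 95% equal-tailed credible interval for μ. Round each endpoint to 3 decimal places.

[7.950, 9.550]

The t_27 distribution is symmetric; the 95% interval is 8.75 ± t·0.39 with t_{0.975,27} = 2.052.
Half-width: 2.052 × 0.39 = 0.800.
8.75 − 0.800 = 7.950; 8.75 + 0.800 = 9.550.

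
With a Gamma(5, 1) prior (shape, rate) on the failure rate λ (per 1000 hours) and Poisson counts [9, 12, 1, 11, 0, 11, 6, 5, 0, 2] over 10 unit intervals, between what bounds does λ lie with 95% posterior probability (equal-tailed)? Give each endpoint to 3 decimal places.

Posterior: Gamma(5+57, 1+10) = Gamma(62, 11) (shape, rate).
Equal-tailed 95% interval: Gamma(62, 11) quantiles at 0.025 and 0.975.
Posterior mean ≈ 5.636, SD ≈ 0.716; a Normal approximation gives roughly [4.233, 7.039].
Exact: lower = 4.321; upper = 7.123.

[4.321, 7.123]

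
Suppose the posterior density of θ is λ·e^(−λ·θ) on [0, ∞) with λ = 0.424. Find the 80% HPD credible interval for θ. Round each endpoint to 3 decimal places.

[0.000, 3.796]

The exponential density is strictly decreasing on [0, ∞), so the HPD interval is anchored at 0: [0, q] with P(θ ≤ q) = 0.80.
q = −ln(1 − 0.80) / 0.424 = 1.6094 / 0.424 = 3.796.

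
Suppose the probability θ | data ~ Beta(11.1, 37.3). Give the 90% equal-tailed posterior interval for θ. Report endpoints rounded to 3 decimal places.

[0.138, 0.334]

Posterior: Beta(11.1, 37.3).
Equal-tailed 90% interval: the 0.05 and 0.95 quantiles of Beta(11.1, 37.3).
Posterior mean ≈ 0.229, SD ≈ 0.060; a Normal approximation gives roughly [0.131, 0.328].
Exact: F⁻¹(0.05) = 0.138; F⁻¹(0.95) = 0.334.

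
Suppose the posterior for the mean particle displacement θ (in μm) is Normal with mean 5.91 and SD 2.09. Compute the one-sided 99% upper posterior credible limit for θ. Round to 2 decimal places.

Need U with P(θ ≤ U) = 0.99: U = 5.91 + z_{0.01}·2.09.
z = 2.326; U = 5.91 + 2.326 × 2.09 = 10.77.

10.77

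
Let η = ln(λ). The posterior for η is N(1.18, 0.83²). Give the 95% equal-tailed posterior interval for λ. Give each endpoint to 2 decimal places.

[0.64, 16.56]

On the log scale the 95% interval is 1.18 ± 1.960 × 0.83 = [-0.4468, 2.8068].
Exponentiate: [e^-0.4468, e^2.8068] = [0.64, 16.56].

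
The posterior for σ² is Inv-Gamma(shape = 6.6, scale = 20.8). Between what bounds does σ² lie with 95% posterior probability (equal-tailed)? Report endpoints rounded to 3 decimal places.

Inverse-Gamma(6.6, 20.8) quantiles: F⁻¹(0.025) and F⁻¹(0.975).
Equivalently, 1/σ² ~ Gamma(6.6, rate = 20.8); invert its 0.975 and 0.025 quantiles.
Posterior mean ≈ 3.714, SD ≈ 1.732; a Normal approximation gives roughly [0.320, 7.109].
Exact: lower = 1.663; upper = 8.107.

[1.663, 8.107]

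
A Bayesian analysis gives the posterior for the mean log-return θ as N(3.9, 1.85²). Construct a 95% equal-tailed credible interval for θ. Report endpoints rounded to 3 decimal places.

[0.274, 7.526]

The posterior is symmetric, so the 95% equal-tailed interval is θ = 3.9 ± z·1.85 with z = 1.960.
Half-width: 1.960 × 1.85 = 3.626.
3.9 − 3.626 = 0.274; 3.9 + 3.626 = 7.526.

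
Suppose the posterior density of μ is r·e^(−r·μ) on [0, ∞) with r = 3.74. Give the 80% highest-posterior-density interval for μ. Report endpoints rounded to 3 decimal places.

[0.000, 0.430]

The exponential density is strictly decreasing on [0, ∞), so the HPD interval is anchored at 0: [0, q] with P(μ ≤ q) = 0.80.
q = −ln(1 − 0.80) / 3.74 = 1.6094 / 3.74 = 0.430.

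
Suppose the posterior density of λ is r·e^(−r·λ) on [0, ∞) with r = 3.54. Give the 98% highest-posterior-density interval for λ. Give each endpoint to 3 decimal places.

The exponential density is strictly decreasing on [0, ∞), so the HPD interval is anchored at 0: [0, q] with P(λ ≤ q) = 0.98.
q = −ln(1 − 0.98) / 3.54 = 3.9120 / 3.54 = 1.105.

[0.000, 1.105]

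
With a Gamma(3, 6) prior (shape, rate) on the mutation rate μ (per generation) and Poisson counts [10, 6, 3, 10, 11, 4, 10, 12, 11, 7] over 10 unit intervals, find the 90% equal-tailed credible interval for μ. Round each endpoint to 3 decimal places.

Posterior: Gamma(3+84, 6+10) = Gamma(87, 16) (shape, rate).
Equal-tailed 90% interval: Gamma(87, 16) quantiles at 0.05 and 0.95.
Posterior mean ≈ 5.438, SD ≈ 0.583; a Normal approximation gives roughly [4.479, 6.396].
Exact: lower = 4.515; upper = 6.431.

[4.515, 6.431]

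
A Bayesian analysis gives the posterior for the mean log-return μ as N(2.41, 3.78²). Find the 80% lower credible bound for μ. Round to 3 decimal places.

Need L with P(μ ≥ L) = 0.80: L = 2.41 − z_{0.2}·3.78.
z = 0.842; L = 2.41 − 0.842 × 3.78 = -0.771.

-0.771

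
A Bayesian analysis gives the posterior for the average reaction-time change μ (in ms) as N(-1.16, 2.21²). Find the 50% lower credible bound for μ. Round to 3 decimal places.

-1.160

Need L with P(μ ≥ L) = 0.50: L = -1.16 − z_{0.5}·2.21.
z = 0.000; L = -1.16 − 0.000 × 2.21 = -1.160.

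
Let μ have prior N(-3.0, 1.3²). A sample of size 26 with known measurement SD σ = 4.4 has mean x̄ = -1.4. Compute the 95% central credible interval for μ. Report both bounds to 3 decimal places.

[-3.298, -0.480]

Posterior precision = 1/1.3² + 26/4.4² = 0.5917 + 1.3430 = 1.9347, so posterior SD = 0.7189.
Posterior mean = (-3.0/1.3² + 26·-1.4/4.4²) / 1.9347 = -1.8894.
Interval: -1.8894 ± 1.960 × 0.7189 → [-3.298, -0.480].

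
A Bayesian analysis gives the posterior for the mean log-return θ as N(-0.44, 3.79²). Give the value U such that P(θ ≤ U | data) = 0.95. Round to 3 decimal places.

Need U with P(θ ≤ U) = 0.95: U = -0.44 + z_{0.05}·3.79.
z = 1.645; U = -0.44 + 1.645 × 3.79 = 5.794.

5.794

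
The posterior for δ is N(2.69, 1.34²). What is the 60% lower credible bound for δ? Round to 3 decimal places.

2.351

Need L with P(δ ≥ L) = 0.60: L = 2.69 − z_{0.4}·1.34.
z = 0.253; L = 2.69 − 0.253 × 1.34 = 2.351.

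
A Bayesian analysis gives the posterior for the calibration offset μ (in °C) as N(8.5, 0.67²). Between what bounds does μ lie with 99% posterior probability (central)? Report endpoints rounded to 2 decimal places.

[6.77, 10.23]

The posterior is symmetric, so the 99% equal-tailed interval is μ = 8.5 ± z·0.67 with z = 2.576.
Half-width: 2.576 × 0.67 = 1.73.
8.5 − 1.73 = 6.77; 8.5 + 1.73 = 10.23.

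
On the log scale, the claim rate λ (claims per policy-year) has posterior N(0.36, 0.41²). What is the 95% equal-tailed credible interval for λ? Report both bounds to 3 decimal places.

[0.642, 3.201]

On the log scale the 95% interval is 0.36 ± 1.960 × 0.41 = [-0.4436, 1.1636].
Exponentiate: [e^-0.4436, e^1.1636] = [0.642, 3.201].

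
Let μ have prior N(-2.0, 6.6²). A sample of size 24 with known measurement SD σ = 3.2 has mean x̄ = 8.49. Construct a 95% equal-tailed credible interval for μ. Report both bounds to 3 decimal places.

[7.114, 9.662]

Posterior precision = 1/6.6² + 24/3.2² = 0.0230 + 2.3437 = 2.3667, so posterior SD = 0.6500.
Posterior mean = (-2.0/6.6² + 24·8.49/3.2²) / 2.3667 = 8.3882.
Interval: 8.3882 ± 1.960 × 0.6500 → [7.114, 9.662].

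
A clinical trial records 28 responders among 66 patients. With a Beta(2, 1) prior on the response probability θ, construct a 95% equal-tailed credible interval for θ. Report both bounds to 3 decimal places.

Posterior: Beta(2+28, 1+38) = Beta(30, 39).
Equal-tailed 95% interval: the 0.025 and 0.975 quantiles of Beta(30, 39).
Posterior mean ≈ 0.435, SD ≈ 0.059; a Normal approximation gives roughly [0.319, 0.551].
Exact: F⁻¹(0.025) = 0.321; F⁻¹(0.975) = 0.552.

[0.321, 0.552]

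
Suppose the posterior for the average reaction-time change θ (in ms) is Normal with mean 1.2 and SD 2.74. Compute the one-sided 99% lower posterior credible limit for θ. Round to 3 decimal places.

Need L with P(θ ≥ L) = 0.99: L = 1.2 − z_{0.01}·2.74.
z = 2.326; L = 1.2 − 2.326 × 2.74 = -5.174.

-5.174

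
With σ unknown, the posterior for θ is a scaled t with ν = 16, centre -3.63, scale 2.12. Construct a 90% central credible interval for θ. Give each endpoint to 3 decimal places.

[-7.331, 0.071]

The t_16 distribution is symmetric; the 90% interval is -3.63 ± t·2.12 with t_{0.95,16} = 1.746.
Half-width: 1.746 × 2.12 = 3.701.
-3.63 − 3.701 = -7.331; -3.63 + 3.701 = 0.071.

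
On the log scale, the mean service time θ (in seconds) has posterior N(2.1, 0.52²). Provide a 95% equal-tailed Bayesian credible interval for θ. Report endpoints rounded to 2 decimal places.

[2.95, 22.63]

On the log scale the 95% interval is 2.1 ± 1.960 × 0.52 = [1.0808, 3.1192].
Exponentiate: [e^1.0808, e^3.1192] = [2.95, 22.63].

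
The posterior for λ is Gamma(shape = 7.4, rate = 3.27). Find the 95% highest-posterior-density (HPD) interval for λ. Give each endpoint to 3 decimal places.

[0.794, 3.918]

The posterior is unimodal and skewed, so the HPD interval has equal density at both endpoints and is the shortest 95% interval.
Solving f(0.794) = f(3.918) with F(3.918) − F(0.794) = 0.95 gives [0.794, 3.918].
For comparison, the equal-tailed interval is [0.938, 4.161]; the HPD is narrower and shifted toward the mode.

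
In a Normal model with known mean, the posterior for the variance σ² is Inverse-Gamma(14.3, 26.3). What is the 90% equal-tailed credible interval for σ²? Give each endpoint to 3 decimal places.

[1.250, 3.024]

Inverse-Gamma(14.3, 26.3) quantiles: F⁻¹(0.05) and F⁻¹(0.95).
Equivalently, 1/σ² ~ Gamma(14.3, rate = 26.3); invert its 0.95 and 0.05 quantiles.
Posterior mean ≈ 1.977, SD ≈ 0.564; a Normal approximation gives roughly [1.050, 2.905].
Exact: lower = 1.250; upper = 3.024.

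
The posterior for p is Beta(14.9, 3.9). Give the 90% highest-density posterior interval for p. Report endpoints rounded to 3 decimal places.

The posterior is unimodal and skewed, so the HPD interval has equal density at both endpoints and is the shortest 90% interval.
Solving f(0.652) = f(0.940) with F(0.940) − F(0.652) = 0.90 gives [0.652, 0.940].
For comparison, the equal-tailed interval is [0.626, 0.923]; the HPD is narrower and shifted toward the mode.

[0.652, 0.940]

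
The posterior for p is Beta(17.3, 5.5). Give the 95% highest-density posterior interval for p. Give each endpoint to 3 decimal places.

The posterior is unimodal and skewed, so the HPD interval has equal density at both endpoints and is the shortest 95% interval.
Solving f(0.586) = f(0.919) with F(0.919) − F(0.586) = 0.95 gives [0.586, 0.919].
For comparison, the equal-tailed interval is [0.568, 0.907]; the HPD is narrower and shifted toward the mode.

[0.586, 0.919]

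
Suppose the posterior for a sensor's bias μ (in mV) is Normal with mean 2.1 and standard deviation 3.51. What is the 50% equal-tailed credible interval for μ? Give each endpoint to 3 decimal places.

[-0.267, 4.467]

The posterior is symmetric, so the 50% equal-tailed interval is μ = 2.1 ± z·3.51 with z = 0.674.
Half-width: 0.674 × 3.51 = 2.367.
2.1 − 2.367 = -0.267; 2.1 + 2.367 = 4.467.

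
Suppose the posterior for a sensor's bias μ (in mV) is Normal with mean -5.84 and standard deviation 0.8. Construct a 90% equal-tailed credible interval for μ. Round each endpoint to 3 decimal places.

The posterior is symmetric, so the 90% equal-tailed interval is μ = -5.84 ± z·0.8 with z = 1.645.
Half-width: 1.645 × 0.8 = 1.316.
-5.84 − 1.316 = -7.156; -5.84 + 1.316 = -4.524.

[-7.156, -4.524]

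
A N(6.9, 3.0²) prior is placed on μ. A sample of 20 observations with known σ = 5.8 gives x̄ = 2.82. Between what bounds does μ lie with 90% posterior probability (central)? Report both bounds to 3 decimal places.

Posterior precision = 1/3.0² + 20/5.8² = 0.1111 + 0.5945 = 0.7056, so posterior SD = 1.1904.
Posterior mean = (6.9/3.0² + 20·2.82/5.8²) / 0.7056 = 3.4624.
Interval: 3.4624 ± 1.645 × 1.1904 → [1.504, 5.421].

[1.504, 5.421]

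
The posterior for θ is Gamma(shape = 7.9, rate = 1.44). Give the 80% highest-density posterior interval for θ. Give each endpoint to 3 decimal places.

The posterior is unimodal and skewed, so the HPD interval has equal density at both endpoints and is the shortest 80% interval.
Solving f(2.798) = f(7.562) with F(7.562) − F(2.798) = 0.80 gives [2.798, 7.562].
For comparison, the equal-tailed interval is [3.180, 8.089]; the HPD is narrower and shifted toward the mode.

[2.798, 7.562]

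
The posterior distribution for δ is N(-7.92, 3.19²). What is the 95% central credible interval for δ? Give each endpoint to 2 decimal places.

[-14.17, -1.67]

The posterior is symmetric, so the 95% equal-tailed interval is δ = -7.92 ± z·3.19 with z = 1.960.
Half-width: 1.960 × 3.19 = 6.25.
-7.92 − 6.25 = -14.17; -7.92 + 6.25 = -1.67.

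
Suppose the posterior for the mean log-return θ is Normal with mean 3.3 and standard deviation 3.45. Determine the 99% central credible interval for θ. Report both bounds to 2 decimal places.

[-5.59, 12.19]

The posterior is symmetric, so the 99% equal-tailed interval is θ = 3.3 ± z·3.45 with z = 2.576.
Half-width: 2.576 × 3.45 = 8.89.
3.3 − 8.89 = -5.59; 3.3 + 8.89 = 12.19.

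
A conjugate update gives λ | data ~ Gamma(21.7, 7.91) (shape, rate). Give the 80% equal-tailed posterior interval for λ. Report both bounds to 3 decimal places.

Posterior: Gamma(shape 21.7, rate 7.91).
Equal-tailed 80% interval: Gamma(21.7, 7.91) quantiles at 0.1 and 0.9.
Posterior mean ≈ 2.743, SD ≈ 0.589; a Normal approximation gives roughly [1.989, 3.498].
Exact: lower = 2.021; upper = 3.520.

[2.021, 3.520]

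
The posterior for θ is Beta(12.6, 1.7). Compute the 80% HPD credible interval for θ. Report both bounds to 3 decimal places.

[0.814, 0.993]

The posterior is unimodal and skewed, so the HPD interval has equal density at both endpoints and is the shortest 80% interval.
Solving f(0.814) = f(0.993) with F(0.993) − F(0.814) = 0.80 gives [0.814, 0.993].
For comparison, the equal-tailed interval is [0.767, 0.971]; the HPD is narrower and shifted toward the mode.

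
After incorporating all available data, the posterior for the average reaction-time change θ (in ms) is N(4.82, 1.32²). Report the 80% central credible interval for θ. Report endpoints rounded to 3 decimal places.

The posterior is symmetric, so the 80% equal-tailed interval is θ = 4.82 ± z·1.32 with z = 1.282.
Half-width: 1.282 × 1.32 = 1.692.
4.82 − 1.692 = 3.128; 4.82 + 1.692 = 6.512.

[3.128, 6.512]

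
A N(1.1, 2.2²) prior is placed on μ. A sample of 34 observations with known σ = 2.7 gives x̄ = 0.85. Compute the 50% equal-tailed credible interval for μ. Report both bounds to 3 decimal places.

[0.555, 1.166]

Posterior precision = 1/2.2² + 34/2.7² = 0.2066 + 4.6639 = 4.8705, so posterior SD = 0.4531.
Posterior mean = (1.1/2.2² + 34·0.85/2.7²) / 4.8705 = 0.8606.
Interval: 0.8606 ± 0.674 × 0.4531 → [0.555, 1.166].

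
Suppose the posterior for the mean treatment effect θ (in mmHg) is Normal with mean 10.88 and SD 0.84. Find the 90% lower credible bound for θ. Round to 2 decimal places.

9.80

Need L with P(θ ≥ L) = 0.90: L = 10.88 − z_{0.1}·0.84.
z = 1.282; L = 10.88 − 1.282 × 0.84 = 9.80.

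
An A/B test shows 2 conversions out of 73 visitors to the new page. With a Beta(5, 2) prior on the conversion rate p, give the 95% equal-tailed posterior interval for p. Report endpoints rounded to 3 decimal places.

Posterior: Beta(5+2, 2+71) = Beta(7, 73).
Equal-tailed 95% interval: the 0.025 and 0.975 quantiles of Beta(7, 73).
Posterior mean ≈ 0.087, SD ≈ 0.031; a Normal approximation gives roughly [0.026, 0.149].
Exact: F⁻¹(0.025) = 0.036; F⁻¹(0.975) = 0.158.

[0.036, 0.158]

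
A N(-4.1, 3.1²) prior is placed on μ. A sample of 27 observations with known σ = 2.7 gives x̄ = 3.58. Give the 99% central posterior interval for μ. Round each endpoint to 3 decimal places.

Posterior precision = 1/3.1² + 27/2.7² = 0.1041 + 3.7037 = 3.8078, so posterior SD = 0.5125.
Posterior mean = (-4.1/3.1² + 27·3.58/2.7²) / 3.8078 = 3.3701.
Interval: 3.3701 ± 2.576 × 0.5125 → [2.050, 4.690].

[2.050, 4.690]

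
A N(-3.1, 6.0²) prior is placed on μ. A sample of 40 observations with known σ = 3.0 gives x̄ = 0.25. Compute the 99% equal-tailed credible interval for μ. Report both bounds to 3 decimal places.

[-0.989, 1.447]

Posterior precision = 1/6.0² + 40/3.0² = 0.0278 + 4.4444 = 4.4722, so posterior SD = 0.4729.
Posterior mean = (-3.1/6.0² + 40·0.25/3.0²) / 4.4722 = 0.2292.
Interval: 0.2292 ± 2.576 × 0.4729 → [-0.989, 1.447].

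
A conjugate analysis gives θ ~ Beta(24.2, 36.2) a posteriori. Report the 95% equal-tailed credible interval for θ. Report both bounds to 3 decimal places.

Posterior: Beta(24.2, 36.2).
Equal-tailed 95% interval: the 0.025 and 0.975 quantiles of Beta(24.2, 36.2).
Posterior mean ≈ 0.401, SD ≈ 0.063; a Normal approximation gives roughly [0.278, 0.523].
Exact: F⁻¹(0.025) = 0.282; F⁻¹(0.975) = 0.526.

[0.282, 0.526]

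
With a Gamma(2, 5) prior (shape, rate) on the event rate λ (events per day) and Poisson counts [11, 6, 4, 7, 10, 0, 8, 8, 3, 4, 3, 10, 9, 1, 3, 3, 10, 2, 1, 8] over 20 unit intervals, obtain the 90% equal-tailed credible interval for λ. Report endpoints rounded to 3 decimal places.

Posterior: Gamma(2+111, 5+20) = Gamma(113, 25) (shape, rate).
Equal-tailed 90% interval: Gamma(113, 25) quantiles at 0.05 and 0.95.
Posterior mean ≈ 4.520, SD ≈ 0.425; a Normal approximation gives roughly [3.821, 5.219].
Exact: lower = 3.844; upper = 5.241.

[3.844, 5.241]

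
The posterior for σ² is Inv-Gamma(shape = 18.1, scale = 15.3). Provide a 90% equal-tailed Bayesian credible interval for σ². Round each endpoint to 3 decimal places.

Inverse-Gamma(18.1, 15.3) quantiles: F⁻¹(0.05) and F⁻¹(0.95).
Equivalently, 1/σ² ~ Gamma(18.1, rate = 15.3); invert its 0.95 and 0.05 quantiles.
Posterior mean ≈ 0.895, SD ≈ 0.223; a Normal approximation gives roughly [0.528, 1.262].
Exact: lower = 0.597; upper = 1.306.

[0.597, 1.306]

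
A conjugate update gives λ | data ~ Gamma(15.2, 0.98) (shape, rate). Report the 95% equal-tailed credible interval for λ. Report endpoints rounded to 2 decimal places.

[8.72, 24.22]

Posterior: Gamma(shape 15.2, rate 0.98).
Equal-tailed 95% interval: Gamma(15.2, 0.98) quantiles at 0.025 and 0.975.
Posterior mean ≈ 15.51, SD ≈ 3.98; a Normal approximation gives roughly [7.71, 23.31].
Exact: lower = 8.72; upper = 24.22.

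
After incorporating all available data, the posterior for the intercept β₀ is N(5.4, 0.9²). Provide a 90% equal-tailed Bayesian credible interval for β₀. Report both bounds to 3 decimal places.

The posterior is symmetric, so the 90% equal-tailed interval is β₀ = 5.4 ± z·0.9 with z = 1.645.
Half-width: 1.645 × 0.9 = 1.480.
5.4 − 1.480 = 3.920; 5.4 + 1.480 = 6.880.

[3.920, 6.880]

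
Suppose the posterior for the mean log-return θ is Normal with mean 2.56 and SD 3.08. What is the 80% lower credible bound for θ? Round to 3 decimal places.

Need L with P(θ ≥ L) = 0.80: L = 2.56 − z_{0.2}·3.08.
z = 0.842; L = 2.56 − 0.842 × 3.08 = -0.032.

-0.032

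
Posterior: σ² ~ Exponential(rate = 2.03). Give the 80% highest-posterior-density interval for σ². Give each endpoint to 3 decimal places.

[0.000, 0.793]

The exponential density is strictly decreasing on [0, ∞), so the HPD interval is anchored at 0: [0, q] with P(σ² ≤ q) = 0.80.
q = −ln(1 − 0.80) / 2.03 = 1.6094 / 2.03 = 0.793.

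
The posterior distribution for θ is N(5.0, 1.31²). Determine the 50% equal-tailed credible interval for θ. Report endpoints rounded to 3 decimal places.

[4.116, 5.884]

The posterior is symmetric, so the 50% equal-tailed interval is θ = 5.0 ± z·1.31 with z = 0.674.
Half-width: 0.674 × 1.31 = 0.884.
5.0 − 0.884 = 4.116; 5.0 + 0.884 = 5.884.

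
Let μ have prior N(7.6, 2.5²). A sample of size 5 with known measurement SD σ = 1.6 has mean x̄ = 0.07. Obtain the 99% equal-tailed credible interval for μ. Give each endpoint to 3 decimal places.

Posterior precision = 1/2.5² + 5/1.6² = 0.1600 + 1.9531 = 2.1131, so posterior SD = 0.6879.
Posterior mean = (7.6/2.5² + 5·0.07/1.6²) / 2.1131 = 0.6402.
Interval: 0.6402 ± 2.576 × 0.6879 → [-1.132, 2.412].

[-1.132, 2.412]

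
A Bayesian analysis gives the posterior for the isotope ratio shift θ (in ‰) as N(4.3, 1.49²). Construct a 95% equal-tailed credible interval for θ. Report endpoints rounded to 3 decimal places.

[1.380, 7.220]

The posterior is symmetric, so the 95% equal-tailed interval is θ = 4.3 ± z·1.49 with z = 1.960.
Half-width: 1.960 × 1.49 = 2.920.
4.3 − 2.920 = 1.380; 4.3 + 2.920 = 7.220.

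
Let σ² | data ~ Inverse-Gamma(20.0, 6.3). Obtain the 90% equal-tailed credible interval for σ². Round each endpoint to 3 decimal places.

Inverse-Gamma(20.0, 6.3) quantiles: F⁻¹(0.05) and F⁻¹(0.95).
Equivalently, 1/σ² ~ Gamma(20.0, rate = 6.3); invert its 0.95 and 0.05 quantiles.
Posterior mean ≈ 0.332, SD ≈ 0.078; a Normal approximation gives roughly [0.203, 0.460].
Exact: lower = 0.226; upper = 0.475.

[0.226, 0.475]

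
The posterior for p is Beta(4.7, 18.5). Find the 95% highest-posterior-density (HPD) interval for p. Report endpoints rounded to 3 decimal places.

[0.056, 0.364]

The posterior is unimodal and skewed, so the HPD interval has equal density at both endpoints and is the shortest 95% interval.
Solving f(0.056) = f(0.364) with F(0.364) − F(0.056) = 0.95 gives [0.056, 0.364].
For comparison, the equal-tailed interval is [0.069, 0.384]; the HPD is narrower and shifted toward the mode.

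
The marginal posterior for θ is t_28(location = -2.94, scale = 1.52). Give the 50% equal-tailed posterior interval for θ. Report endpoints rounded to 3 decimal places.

The t_28 distribution is symmetric; the 50% interval is -2.94 ± t·1.52 with t_{0.75,28} = 0.683.
Half-width: 0.683 × 1.52 = 1.039.
-2.94 − 1.039 = -3.979; -2.94 + 1.039 = -1.901.

[-3.979, -1.901]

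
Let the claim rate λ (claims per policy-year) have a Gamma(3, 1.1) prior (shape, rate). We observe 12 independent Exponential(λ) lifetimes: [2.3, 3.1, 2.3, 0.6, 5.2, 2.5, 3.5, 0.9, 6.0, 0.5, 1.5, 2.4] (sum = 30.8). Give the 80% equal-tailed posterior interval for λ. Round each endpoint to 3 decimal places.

[0.323, 0.631]

Posterior: Gamma(3+12, 1.1+30.8) = Gamma(15, 31.9) (shape, rate).
Equal-tailed 80% interval: Gamma(15, 31.9) quantiles at 0.1 and 0.9.
Posterior mean ≈ 0.470, SD ≈ 0.121; a Normal approximation gives roughly [0.315, 0.626].
Exact: lower = 0.323; upper = 0.631.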